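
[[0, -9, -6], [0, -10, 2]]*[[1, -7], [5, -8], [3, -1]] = [[-63, 78], [-44, 78]]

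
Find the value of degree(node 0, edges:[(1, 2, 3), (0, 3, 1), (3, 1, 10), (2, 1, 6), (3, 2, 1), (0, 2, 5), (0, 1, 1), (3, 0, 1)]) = 4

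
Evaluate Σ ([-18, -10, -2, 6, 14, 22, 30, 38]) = (-18) + (-10) + (-2) + 6 + 14 + 22 + 30 + 38
= 80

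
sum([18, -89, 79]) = 8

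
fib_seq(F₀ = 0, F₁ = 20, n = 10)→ F_2 = F_1 + F_0 = 20
F_3 = F_2 + F_1 = 40
F_4 = F_3 + F_2 = 60
...
= [0, 20, 20, 40, 60, 100, 160, 260, 420, 680]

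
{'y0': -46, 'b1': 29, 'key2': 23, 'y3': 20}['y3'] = 20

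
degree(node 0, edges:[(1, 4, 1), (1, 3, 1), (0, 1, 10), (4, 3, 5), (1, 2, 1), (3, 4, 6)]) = 1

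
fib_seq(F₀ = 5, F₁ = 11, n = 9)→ [5, 11, 16, 27, 43, 70, 113, 183, 296]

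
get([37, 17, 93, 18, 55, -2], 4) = 55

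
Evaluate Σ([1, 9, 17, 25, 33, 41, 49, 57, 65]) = 1 + 9 + 17 + 25 + 33 + 41 + 49 + 57 + 65
= 297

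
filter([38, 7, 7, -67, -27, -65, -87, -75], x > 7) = [38]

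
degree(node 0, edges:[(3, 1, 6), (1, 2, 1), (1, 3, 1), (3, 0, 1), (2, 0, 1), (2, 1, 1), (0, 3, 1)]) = 3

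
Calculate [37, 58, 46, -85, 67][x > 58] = [67]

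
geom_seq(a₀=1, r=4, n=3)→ a_0 = 1*4^0 = 1
a_1 = 1*4^1 = 4
a_2 = 1*4^2 = 16
= [1, 4, 16]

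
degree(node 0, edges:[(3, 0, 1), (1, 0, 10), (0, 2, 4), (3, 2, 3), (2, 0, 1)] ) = 4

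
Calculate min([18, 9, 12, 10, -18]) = -18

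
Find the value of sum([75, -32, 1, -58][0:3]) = slice → [75, -32, 1]
75 + (-32) + 1
= 44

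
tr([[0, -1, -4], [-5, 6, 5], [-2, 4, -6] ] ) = 0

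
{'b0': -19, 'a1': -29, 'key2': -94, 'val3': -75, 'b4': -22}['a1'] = -29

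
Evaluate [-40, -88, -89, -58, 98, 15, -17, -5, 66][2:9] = [-89, -58, 98, 15, -17, -5, 66]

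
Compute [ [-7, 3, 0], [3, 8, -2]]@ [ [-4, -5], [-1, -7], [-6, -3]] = C[0][0] = (-7)*(-4) + (3)*(-1) + (0)*(-6) = 25
C[0][1] = (-7)*(-5) + (3)*(-7) + (0)*(-3) = 14
C[1][0] = (3)*(-4) + (8)*(-1) + (-2)*(-6) = -8
C[1][1] = (3)*(-5) + (8)*(-7) + (-2)*(-3) = -65
= [[25, 14], [-8, -65]]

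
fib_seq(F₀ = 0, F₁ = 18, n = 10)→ [0, 18, 18, 36, 54, 90, 144, 234, 378, 612]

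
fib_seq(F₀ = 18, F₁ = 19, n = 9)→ [18, 19, 37, 56, 93, 149, 242, 391, 633]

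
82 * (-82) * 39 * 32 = -8391552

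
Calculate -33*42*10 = -13860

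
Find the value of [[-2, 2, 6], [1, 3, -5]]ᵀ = [[-2, 1], [2, 3], [6, -5]]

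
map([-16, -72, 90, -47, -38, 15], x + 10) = [-6, -62, 100, -37, -28, 25]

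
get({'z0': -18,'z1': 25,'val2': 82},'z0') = -18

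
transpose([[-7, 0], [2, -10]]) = [[-7, 2], [0, -10]]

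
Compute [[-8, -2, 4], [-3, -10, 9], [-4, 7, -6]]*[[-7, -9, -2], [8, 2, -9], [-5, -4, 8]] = [[20, 52, 66], [-104, -29, 168], [114, 74, -103]]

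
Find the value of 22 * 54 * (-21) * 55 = -1372140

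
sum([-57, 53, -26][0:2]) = -4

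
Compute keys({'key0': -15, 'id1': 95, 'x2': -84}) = ['key0', 'id1', 'x2']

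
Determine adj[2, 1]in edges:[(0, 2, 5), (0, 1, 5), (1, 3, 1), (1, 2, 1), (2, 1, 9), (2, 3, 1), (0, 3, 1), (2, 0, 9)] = 9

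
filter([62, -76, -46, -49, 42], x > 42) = [62]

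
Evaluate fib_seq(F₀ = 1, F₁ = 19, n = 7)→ [1, 19, 20, 39, 59, 98, 157]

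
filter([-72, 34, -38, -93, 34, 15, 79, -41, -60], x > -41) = keep x where x > -41: -72✗, 34✓, -38✓, -93✗, 34✓, 15✓, 79✓, -41✗, -60✗
= [34, -38, 34, 15, 79]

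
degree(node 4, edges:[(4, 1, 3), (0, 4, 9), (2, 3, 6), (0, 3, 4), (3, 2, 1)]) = incident: (4,1), (0,4)
= 2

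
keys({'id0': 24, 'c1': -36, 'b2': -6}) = ['id0', 'c1', 'b2']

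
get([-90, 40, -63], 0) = -90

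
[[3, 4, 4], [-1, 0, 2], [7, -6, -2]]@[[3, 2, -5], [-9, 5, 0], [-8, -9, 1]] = C[0][0] = (3)*(3) + (4)*(-9) + (4)*(-8) = -59
C[0][1] = (3)*(2) + (4)*(5) + (4)*(-9) = -10
C[0][2] = (3)*(-5) + (4)*(0) + (4)*(1) = -11
C[1][0] = (-1)*(3) + (0)*(-9) + (2)*(-8) = -19
C[1][1] = (-1)*(2) + (0)*(5) + (2)*(-9) = -20
C[1][2] = (-1)*(-5) + (0)*(0) + (2)*(1) = 7
... (3 more cells)
= [[-59, -10, -11], [-19, -20, 7], [91, 2, -37]]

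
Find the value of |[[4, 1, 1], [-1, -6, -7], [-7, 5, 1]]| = 119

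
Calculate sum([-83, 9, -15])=-89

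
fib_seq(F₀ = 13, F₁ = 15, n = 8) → [13, 15, 28, 43, 71, 114, 185, 299]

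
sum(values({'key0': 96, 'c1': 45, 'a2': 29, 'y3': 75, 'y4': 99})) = 96 + 45 + 29 + 75 + 99
= 344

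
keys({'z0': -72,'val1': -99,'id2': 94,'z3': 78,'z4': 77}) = ['z0', 'val1', 'id2', 'z3', 'z4']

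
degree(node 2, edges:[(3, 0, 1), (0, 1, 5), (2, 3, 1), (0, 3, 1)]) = 1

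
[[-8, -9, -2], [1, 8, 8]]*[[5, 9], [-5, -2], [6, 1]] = [[-7, -56], [13, 1]]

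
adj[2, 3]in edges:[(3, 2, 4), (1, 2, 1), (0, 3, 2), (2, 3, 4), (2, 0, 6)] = 4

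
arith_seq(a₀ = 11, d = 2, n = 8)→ [11, 13, 15, 17, 19, 21, 23, 25]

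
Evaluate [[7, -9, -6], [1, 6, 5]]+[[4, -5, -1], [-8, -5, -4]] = [[11, -14, -7], [-7, 1, 1]]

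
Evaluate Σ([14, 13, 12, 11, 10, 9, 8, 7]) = 84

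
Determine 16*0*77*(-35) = 0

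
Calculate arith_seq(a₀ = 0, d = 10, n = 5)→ [0, 10, 20, 30, 40]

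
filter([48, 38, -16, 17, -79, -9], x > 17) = [48, 38]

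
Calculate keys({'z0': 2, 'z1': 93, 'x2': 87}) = ['z0', 'z1', 'x2']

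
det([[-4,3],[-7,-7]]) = 49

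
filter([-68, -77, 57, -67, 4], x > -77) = [-68, 57, -67, 4]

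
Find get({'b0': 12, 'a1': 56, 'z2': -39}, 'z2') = -39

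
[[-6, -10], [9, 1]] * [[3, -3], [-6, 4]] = [[42, -22], [21, -23]]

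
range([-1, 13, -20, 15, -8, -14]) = 35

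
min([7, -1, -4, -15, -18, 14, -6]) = -18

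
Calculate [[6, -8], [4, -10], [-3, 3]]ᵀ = [[6, 4, -3], [-8, -10, 3]]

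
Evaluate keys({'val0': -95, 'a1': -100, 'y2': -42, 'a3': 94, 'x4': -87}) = ['val0', 'a1', 'y2', 'a3', 'x4']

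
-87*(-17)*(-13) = -19227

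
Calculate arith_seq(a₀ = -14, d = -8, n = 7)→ [-14, -22, -30, -38, -46, -54, -62]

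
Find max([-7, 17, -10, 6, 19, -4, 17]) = 19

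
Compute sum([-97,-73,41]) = (-97) + (-73) + 41
= -129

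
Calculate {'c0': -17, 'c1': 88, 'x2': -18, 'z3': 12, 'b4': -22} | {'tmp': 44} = {'c0': -17, 'c1': 88, 'x2': -18, 'z3': 12, 'b4': -22, 'tmp': 44}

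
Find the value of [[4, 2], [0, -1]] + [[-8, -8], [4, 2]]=[[-4, -6], [4, 1]]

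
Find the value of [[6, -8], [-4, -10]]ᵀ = [[6, -4], [-8, -10]]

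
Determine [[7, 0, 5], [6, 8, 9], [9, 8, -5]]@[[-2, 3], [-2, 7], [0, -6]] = [[-14, -9], [-28, 20], [-34, 113]]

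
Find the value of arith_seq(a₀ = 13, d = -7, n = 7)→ a_0 = 13 + 0*-7 = 13
a_1 = 13 + 1*-7 = 6
a_2 = 13 + 2*-7 = -1
...
= [13, 6, -1, -8, -15, -22, -29]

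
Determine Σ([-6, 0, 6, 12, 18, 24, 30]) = 84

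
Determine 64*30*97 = 186240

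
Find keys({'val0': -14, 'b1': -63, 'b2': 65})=['val0', 'b1', 'b2']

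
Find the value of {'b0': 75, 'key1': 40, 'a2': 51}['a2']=51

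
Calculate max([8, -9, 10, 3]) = 10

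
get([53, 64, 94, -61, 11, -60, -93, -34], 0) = 53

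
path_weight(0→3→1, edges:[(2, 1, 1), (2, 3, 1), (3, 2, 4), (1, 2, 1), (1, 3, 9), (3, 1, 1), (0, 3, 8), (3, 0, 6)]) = w(0→3)=8 + w(3→1)=1
= 9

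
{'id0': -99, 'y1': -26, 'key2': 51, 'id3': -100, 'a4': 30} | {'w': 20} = {'id0': -99, 'y1': -26, 'key2': 51, 'id3': -100, 'a4': 30, 'w': 20}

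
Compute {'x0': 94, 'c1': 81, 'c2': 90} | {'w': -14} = {'x0': 94, 'c1': 81, 'c2': 90, 'w': -14}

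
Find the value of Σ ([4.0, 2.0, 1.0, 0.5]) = 4.0 + 2.0 + 1.0 + 0.5
= 7.5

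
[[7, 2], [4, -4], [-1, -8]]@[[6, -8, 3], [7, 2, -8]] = [[56, -52, 5], [-4, -40, 44], [-62, -8, 61]]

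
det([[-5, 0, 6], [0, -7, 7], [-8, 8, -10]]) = (1)*(-5)*det([[-7, 7], [8, -10]]) + (-1)*(0)*det([[0, 7], [-8, -10]]) + (1)*(6)*det([[0, -7], [-8, 8]])
= -70 + 0 + -336
= -406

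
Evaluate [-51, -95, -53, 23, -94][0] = -51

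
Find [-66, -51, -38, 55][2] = -38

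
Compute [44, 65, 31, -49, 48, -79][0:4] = [44, 65, 31, -49]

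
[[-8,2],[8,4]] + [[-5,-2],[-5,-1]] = [[-13, 0], [3, 3]]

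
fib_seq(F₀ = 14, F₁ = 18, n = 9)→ F_2 = F_1 + F_0 = 32
F_3 = F_2 + F_1 = 50
F_4 = F_3 + F_2 = 82
...
= [14, 18, 32, 50, 82, 132, 214, 346, 560]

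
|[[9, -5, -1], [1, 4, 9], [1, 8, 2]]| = -615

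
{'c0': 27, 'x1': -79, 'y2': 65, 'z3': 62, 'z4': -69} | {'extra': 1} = {'c0': 27, 'x1': -79, 'y2': 65, 'z3': 62, 'z4': -69, 'extra': 1}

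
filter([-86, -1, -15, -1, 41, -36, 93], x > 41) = keep x where x > 41: -86✗, -1✗, -15✗, -1✗, 41✗, -36✗, 93✓
= [93]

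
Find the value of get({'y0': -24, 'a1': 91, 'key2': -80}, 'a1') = 91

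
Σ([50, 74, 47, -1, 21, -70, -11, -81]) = 50 + 74 + 47 + (-1) + 21 + (-70) + (-11) + (-81)
= 29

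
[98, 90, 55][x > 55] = keep x where x > 55: 98✓, 90✓, 55✗
= [98, 90]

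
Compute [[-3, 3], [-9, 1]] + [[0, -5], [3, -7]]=[[-3, -2], [-6, -6]]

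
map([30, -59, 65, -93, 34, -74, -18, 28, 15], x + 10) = [40, -49, 75, -83, 44, -64, -8, 38, 25]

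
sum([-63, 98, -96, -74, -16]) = -151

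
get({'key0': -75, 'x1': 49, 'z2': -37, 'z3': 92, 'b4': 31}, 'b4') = 31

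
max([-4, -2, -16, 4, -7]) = 4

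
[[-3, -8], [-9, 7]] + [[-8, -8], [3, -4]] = [[-11, -16], [-6, 3]]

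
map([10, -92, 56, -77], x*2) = 10*2=20, -92*2=-184, 56*2=112, -77*2=-154
= [20, -184, 112, -154]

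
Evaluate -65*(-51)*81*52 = 13962780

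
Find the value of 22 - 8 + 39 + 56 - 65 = 44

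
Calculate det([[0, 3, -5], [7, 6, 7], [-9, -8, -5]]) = (1)*(0)*det([[6, 7], [-8, -5]]) + (-1)*(3)*det([[7, 7], [-9, -5]]) + (1)*(-5)*det([[7, 6], [-9, -8]])
= 0 + -84 + 10
= -74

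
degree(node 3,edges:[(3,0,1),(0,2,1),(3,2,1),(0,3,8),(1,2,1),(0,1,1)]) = incident: (3,0), (3,2), (0,3)
= 3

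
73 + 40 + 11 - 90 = 34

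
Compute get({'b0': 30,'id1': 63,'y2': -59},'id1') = 63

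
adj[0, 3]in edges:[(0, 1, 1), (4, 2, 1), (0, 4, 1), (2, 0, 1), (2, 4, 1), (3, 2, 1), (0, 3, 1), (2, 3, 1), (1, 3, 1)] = 1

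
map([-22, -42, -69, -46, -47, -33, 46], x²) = (-22)²=484, (-42)²=1764, (-69)²=4761, (-46)²=2116, (-47)²=2209, (-33)²=1089, (46)²=2116
= [484, 1764, 4761, 2116, 2209, 1089, 2116]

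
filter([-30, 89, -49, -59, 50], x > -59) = [-30, 89, -49, 50]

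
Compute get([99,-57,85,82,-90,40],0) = 99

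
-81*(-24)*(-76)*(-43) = 6352992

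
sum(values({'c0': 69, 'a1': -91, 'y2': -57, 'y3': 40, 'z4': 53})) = 69 + (-91) + (-57) + 40 + 53
= 14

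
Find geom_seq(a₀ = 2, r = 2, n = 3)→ [2, 4, 8]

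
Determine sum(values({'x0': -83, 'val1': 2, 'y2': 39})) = (-83) + 2 + 39
= -42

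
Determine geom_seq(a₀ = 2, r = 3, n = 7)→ [2, 6, 18, 54, 162, 486, 1458]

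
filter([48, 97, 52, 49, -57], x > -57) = [48, 97, 52, 49]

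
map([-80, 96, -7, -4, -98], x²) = [6400, 9216, 49, 16, 9604]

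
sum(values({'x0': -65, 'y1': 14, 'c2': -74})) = -125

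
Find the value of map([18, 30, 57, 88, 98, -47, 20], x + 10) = 18+10=28, 30+10=40, 57+10=67, 88+10=98, 98+10=108, -47+10=-37, 20+10=30
= [28, 40, 67, 98, 108, -37, 30]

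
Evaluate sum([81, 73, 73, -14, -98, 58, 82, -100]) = 155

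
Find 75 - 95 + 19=-1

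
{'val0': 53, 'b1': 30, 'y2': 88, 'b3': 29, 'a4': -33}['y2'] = 88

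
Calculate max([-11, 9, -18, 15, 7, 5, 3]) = 15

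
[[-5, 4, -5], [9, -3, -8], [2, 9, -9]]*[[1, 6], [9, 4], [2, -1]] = C[0][0] = (-5)*(1) + (4)*(9) + (-5)*(2) = 21
C[0][1] = (-5)*(6) + (4)*(4) + (-5)*(-1) = -9
C[1][0] = (9)*(1) + (-3)*(9) + (-8)*(2) = -34
C[1][1] = (9)*(6) + (-3)*(4) + (-8)*(-1) = 50
C[2][0] = (2)*(1) + (9)*(9) + (-9)*(2) = 65
C[2][1] = (2)*(6) + (9)*(4) + (-9)*(-1) = 57
= [[21, -9], [-34, 50], [65, 57]]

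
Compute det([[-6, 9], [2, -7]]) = (-6)*(-7) - (9)*(2)
= 24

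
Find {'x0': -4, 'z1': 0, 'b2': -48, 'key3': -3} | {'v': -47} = {'x0': -4, 'z1': 0, 'b2': -48, 'key3': -3, 'v': -47}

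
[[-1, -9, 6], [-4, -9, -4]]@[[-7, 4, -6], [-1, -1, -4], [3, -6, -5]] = C[0][0] = (-1)*(-7) + (-9)*(-1) + (6)*(3) = 34
C[0][1] = (-1)*(4) + (-9)*(-1) + (6)*(-6) = -31
C[0][2] = (-1)*(-6) + (-9)*(-4) + (6)*(-5) = 12
C[1][0] = (-4)*(-7) + (-9)*(-1) + (-4)*(3) = 25
C[1][1] = (-4)*(4) + (-9)*(-1) + (-4)*(-6) = 17
C[1][2] = (-4)*(-6) + (-9)*(-4) + (-4)*(-5) = 80
= [[34, -31, 12], [25, 17, 80]]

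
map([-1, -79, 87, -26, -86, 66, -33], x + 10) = [9, -69, 97, -16, -76, 76, -23]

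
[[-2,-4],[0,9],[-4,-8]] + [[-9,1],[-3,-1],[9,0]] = [[-11, -3], [-3, 8], [5, -8]]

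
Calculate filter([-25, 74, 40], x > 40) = keep x where x > 40: -25✗, 74✓, 40✗
= [74]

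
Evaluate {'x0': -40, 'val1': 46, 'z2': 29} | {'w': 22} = {'x0': -40, 'val1': 46, 'z2': 29, 'w': 22}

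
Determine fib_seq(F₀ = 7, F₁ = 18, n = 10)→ F_2 = F_1 + F_0 = 25
F_3 = F_2 + F_1 = 43
F_4 = F_3 + F_2 = 68
...
= [7, 18, 25, 43, 68, 111, 179, 290, 469, 759]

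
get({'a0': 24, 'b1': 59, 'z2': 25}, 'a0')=24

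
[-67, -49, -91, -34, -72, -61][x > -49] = [-34]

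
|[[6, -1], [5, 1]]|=(6)*(1) - (-1)*(5)
= 11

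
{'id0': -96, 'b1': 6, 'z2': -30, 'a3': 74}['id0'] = -96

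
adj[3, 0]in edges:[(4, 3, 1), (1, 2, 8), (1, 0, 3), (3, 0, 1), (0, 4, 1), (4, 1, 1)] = 1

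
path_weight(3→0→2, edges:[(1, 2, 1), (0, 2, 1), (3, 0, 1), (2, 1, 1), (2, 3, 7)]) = w(3→0)=1 + w(0→2)=1
= 2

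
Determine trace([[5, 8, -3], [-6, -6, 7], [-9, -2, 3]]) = diagonal: 5 + (-6) + 3
= 2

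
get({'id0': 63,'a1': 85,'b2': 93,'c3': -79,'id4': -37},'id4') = -37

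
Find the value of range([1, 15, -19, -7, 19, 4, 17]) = 38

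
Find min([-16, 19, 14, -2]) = -16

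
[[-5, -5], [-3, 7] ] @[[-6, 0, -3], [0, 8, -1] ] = [[30, -40, 20], [18, 56, 2]]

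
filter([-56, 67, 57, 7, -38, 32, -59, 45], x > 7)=[67, 57, 32, 45]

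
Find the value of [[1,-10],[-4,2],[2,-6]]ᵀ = [[1, -4, 2], [-10, 2, -6]]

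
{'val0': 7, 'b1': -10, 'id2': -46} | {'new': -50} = {'val0': 7, 'b1': -10, 'id2': -46, 'new': -50}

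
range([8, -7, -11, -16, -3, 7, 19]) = 35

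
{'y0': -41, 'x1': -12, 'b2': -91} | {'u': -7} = {'y0': -41, 'x1': -12, 'b2': -91, 'u': -7}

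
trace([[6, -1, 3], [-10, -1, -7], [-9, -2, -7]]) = -2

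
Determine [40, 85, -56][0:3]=[40, 85, -56]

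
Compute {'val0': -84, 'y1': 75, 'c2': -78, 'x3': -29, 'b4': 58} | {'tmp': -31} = {'val0': -84, 'y1': 75, 'c2': -78, 'x3': -29, 'b4': 58, 'tmp': -31}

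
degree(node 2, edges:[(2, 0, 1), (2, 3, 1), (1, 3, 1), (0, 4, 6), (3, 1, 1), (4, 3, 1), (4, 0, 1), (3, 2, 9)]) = incident: (2,0), (2,3), (3,2)
= 3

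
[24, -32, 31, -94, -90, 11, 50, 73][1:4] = [-32, 31, -94]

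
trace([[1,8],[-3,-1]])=0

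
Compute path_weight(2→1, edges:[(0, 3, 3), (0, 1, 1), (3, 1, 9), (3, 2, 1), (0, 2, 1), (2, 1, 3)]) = 3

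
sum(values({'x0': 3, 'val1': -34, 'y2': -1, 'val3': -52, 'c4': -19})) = -103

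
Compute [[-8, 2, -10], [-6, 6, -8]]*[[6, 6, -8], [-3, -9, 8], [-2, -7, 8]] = [[-34, 4, 0], [-38, -34, 32]]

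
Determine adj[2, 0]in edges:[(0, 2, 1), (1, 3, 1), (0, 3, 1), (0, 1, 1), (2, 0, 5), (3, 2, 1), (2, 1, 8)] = 5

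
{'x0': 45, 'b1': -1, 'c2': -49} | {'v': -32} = {'x0': 45, 'b1': -1, 'c2': -49, 'v': -32}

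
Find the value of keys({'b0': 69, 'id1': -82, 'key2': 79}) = ['b0', 'id1', 'key2']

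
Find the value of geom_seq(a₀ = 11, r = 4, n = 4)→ [11, 44, 176, 704]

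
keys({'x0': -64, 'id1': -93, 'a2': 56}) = ['x0', 'id1', 'a2']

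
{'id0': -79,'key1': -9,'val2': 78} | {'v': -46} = {'id0': -79, 'key1': -9, 'val2': 78, 'v': -46}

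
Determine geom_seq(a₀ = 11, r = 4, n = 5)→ a_0 = 11*4^0 = 11
a_1 = 11*4^1 = 44
a_2 = 11*4^2 = 176
...
= [11, 44, 176, 704, 2816]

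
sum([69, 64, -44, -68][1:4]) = -48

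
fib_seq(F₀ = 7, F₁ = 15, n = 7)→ [7, 15, 22, 37, 59, 96, 155]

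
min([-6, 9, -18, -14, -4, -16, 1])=-18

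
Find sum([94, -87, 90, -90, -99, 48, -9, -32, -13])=94 + (-87) + 90 + (-90) + (-99) + 48 + (-9) + (-32) + (-13)
= -98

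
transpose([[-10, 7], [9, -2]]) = [[-10, 9], [7, -2]]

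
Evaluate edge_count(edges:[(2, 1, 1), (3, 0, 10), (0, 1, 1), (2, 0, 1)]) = 4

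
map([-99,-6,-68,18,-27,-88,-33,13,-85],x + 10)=-99+10=-89, -6+10=4, -68+10=-58, 18+10=28, -27+10=-17, -88+10=-78, -33+10=-23, 13+10=23, -85+10=-75
= [-89, 4, -58, 28, -17, -78, -23, 23, -75]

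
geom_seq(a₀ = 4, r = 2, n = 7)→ a_0 = 4*2^0 = 4
a_1 = 4*2^1 = 8
a_2 = 4*2^2 = 16
...
= [4, 8, 16, 32, 64, 128, 256]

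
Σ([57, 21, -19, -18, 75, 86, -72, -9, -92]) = 57 + 21 + (-19) + (-18) + 75 + 86 + (-72) + (-9) + (-92)
= 29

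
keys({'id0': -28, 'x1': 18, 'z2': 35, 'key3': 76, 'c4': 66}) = ['id0', 'x1', 'z2', 'key3', 'c4']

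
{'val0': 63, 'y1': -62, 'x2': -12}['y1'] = -62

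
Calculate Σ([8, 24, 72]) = 8 + 24 + 72
= 104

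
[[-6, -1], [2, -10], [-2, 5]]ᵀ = [[-6, 2, -2], [-1, -10, 5]]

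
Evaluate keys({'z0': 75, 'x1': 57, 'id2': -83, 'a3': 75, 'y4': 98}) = ['z0', 'x1', 'id2', 'a3', 'y4']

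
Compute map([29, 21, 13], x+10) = [39, 31, 23]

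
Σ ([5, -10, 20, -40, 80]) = 55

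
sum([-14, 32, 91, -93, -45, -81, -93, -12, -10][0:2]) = 18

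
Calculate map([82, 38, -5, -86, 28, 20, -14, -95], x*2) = [164, 76, -10, -172, 56, 40, -28, -190]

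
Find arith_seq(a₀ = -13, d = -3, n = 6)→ [-13, -16, -19, -22, -25, -28]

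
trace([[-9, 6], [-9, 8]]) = -1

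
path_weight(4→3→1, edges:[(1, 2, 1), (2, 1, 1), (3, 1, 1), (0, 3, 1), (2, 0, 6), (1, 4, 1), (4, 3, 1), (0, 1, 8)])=2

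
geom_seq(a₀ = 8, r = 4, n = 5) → [8, 32, 128, 512, 2048]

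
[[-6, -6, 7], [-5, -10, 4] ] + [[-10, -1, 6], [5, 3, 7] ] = [[-16, -7, 13], [0, -7, 11]]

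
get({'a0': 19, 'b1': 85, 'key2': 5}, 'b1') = 85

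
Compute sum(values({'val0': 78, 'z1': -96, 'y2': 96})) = 78 + (-96) + 96
= 78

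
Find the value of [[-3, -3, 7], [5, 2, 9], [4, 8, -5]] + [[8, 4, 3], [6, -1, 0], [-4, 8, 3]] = [[5, 1, 10], [11, 1, 9], [0, 16, -2]]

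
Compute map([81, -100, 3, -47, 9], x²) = [6561, 10000, 9, 2209, 81]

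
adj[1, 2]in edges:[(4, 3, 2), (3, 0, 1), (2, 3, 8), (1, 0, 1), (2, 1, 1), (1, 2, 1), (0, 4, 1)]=1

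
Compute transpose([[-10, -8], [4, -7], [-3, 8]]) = [[-10, 4, -3], [-8, -7, 8]]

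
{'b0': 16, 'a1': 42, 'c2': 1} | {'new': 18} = {'b0': 16, 'a1': 42, 'c2': 1, 'new': 18}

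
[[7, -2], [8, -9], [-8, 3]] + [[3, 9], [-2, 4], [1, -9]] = [[10, 7], [6, -5], [-7, -6]]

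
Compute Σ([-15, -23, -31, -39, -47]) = -155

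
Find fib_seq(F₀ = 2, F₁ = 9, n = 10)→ [2, 9, 11, 20, 31, 51, 82, 133, 215, 348]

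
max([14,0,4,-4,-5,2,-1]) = 14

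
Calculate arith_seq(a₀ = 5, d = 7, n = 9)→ a_0 = 5 + 0*7 = 5
a_1 = 5 + 1*7 = 12
a_2 = 5 + 2*7 = 19
...
= [5, 12, 19, 26, 33, 40, 47, 54, 61]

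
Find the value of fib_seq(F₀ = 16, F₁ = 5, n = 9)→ [16, 5, 21, 26, 47, 73, 120, 193, 313]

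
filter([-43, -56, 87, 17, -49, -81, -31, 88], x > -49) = [-43, 87, 17, -31, 88]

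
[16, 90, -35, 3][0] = 16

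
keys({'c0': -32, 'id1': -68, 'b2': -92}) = ['c0', 'id1', 'b2']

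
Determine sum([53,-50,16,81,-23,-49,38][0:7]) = 66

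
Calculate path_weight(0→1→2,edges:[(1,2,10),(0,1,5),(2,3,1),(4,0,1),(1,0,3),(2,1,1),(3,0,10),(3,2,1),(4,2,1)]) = w(0→1)=5 + w(1→2)=10
= 15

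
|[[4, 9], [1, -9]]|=-45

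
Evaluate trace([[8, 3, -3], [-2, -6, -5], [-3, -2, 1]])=diagonal: 8 + (-6) + 1
= 3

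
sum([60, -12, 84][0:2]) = slice → [60, -12]
60 + (-12)
= 48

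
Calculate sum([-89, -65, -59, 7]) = -206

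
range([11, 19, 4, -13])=32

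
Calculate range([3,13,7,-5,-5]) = 18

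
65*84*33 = 180180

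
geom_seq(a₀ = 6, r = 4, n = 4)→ a_0 = 6*4^0 = 6
a_1 = 6*4^1 = 24
a_2 = 6*4^2 = 96
...
= [6, 24, 96, 384]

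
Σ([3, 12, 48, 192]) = 3 + 12 + 48 + 192
= 255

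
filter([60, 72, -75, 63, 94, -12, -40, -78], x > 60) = [72, 63, 94]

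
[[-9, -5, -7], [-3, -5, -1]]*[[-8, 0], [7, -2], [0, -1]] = C[0][0] = (-9)*(-8) + (-5)*(7) + (-7)*(0) = 37
C[0][1] = (-9)*(0) + (-5)*(-2) + (-7)*(-1) = 17
C[1][0] = (-3)*(-8) + (-5)*(7) + (-1)*(0) = -11
C[1][1] = (-3)*(0) + (-5)*(-2) + (-1)*(-1) = 11
= [[37, 17], [-11, 11]]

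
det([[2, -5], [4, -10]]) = 0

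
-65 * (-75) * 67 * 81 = 26456625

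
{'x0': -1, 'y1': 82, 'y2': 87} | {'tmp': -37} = {'x0': -1, 'y1': 82, 'y2': 87, 'tmp': -37}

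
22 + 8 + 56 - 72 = 14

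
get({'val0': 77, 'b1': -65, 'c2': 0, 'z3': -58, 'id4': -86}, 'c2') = 0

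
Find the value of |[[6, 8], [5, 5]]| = (6)*(5) - (8)*(5)
= -10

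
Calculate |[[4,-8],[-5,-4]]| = (4)*(-4) - (-8)*(-5)
= -56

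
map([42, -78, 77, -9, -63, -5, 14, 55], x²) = (42)²=1764, (-78)²=6084, (77)²=5929, (-9)²=81, (-63)²=3969, (-5)²=25, (14)²=196, (55)²=3025
= [1764, 6084, 5929, 81, 3969, 25, 196, 3025]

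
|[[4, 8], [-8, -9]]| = (4)*(-9) - (8)*(-8)
= 28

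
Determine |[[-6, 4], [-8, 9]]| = -22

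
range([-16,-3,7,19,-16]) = 35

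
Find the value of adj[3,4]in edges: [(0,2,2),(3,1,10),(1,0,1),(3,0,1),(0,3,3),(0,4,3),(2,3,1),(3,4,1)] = 1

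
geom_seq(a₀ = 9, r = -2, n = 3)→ [9, -18, 36]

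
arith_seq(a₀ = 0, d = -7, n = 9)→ a_0 = 0 + 0*-7 = 0
a_1 = 0 + 1*-7 = -7
a_2 = 0 + 2*-7 = -14
...
= [0, -7, -14, -21, -28, -35, -42, -49, -56]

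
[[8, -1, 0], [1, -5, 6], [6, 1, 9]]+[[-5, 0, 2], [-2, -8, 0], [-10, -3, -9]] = [[3, -1, 2], [-1, -13, 6], [-4, -2, 0]]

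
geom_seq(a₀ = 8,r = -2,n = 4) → a_0 = 8*(-2)^0 = 8
a_1 = 8*(-2)^1 = -16
a_2 = 8*(-2)^2 = 32
...
= [8, -16, 32, -64]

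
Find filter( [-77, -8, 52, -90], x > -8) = [52]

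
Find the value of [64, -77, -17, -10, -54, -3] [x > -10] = keep x where x > -10: 64✓, -77✗, -17✗, -10✗, -54✗, -3✓
= [64, -3]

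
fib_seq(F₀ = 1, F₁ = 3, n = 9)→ [1, 3, 4, 7, 11, 18, 29, 47, 76]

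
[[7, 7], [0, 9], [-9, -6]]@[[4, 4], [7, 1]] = C[0][0] = (7)*(4) + (7)*(7) = 77
C[0][1] = (7)*(4) + (7)*(1) = 35
C[1][0] = (0)*(4) + (9)*(7) = 63
C[1][1] = (0)*(4) + (9)*(1) = 9
C[2][0] = (-9)*(4) + (-6)*(7) = -78
C[2][1] = (-9)*(4) + (-6)*(1) = -42
= [[77, 35], [63, 9], [-78, -42]]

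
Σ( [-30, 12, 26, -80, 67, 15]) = 10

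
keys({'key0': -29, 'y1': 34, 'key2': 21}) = ['key0', 'y1', 'key2']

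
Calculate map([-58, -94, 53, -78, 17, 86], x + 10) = [-48, -84, 63, -68, 27, 96]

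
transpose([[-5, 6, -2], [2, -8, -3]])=[[-5, 2], [6, -8], [-2, -3]]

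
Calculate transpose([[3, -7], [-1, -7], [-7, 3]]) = [[3, -1, -7], [-7, -7, 3]]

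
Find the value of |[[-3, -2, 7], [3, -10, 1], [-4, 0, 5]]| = -92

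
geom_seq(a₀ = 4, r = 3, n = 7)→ a_0 = 4*3^0 = 4
a_1 = 4*3^1 = 12
a_2 = 4*3^2 = 36
...
= [4, 12, 36, 108, 324, 972, 2916]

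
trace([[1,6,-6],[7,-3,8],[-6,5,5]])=3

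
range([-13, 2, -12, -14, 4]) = 18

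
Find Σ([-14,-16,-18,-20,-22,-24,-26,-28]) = (-14) + (-16) + (-18) + (-20) + (-22) + (-24) + (-26) + (-28)
= -168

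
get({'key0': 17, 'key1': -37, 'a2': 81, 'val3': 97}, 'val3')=97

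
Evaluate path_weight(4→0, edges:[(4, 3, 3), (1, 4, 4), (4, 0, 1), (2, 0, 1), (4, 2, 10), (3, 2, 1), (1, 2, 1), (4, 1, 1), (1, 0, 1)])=w(4→0)=1
= 1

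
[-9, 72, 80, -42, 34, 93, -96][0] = -9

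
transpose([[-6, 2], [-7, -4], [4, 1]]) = [[-6, -7, 4], [2, -4, 1]]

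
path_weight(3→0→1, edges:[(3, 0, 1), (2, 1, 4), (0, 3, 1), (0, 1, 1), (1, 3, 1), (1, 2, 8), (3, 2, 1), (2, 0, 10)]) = w(3→0)=1 + w(0→1)=1
= 2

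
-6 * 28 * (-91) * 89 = 1360632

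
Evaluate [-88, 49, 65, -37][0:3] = [-88, 49, 65]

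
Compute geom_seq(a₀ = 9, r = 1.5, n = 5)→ a_0 = 9*1.5^0 = 9.0
a_1 = 9*1.5^1 = 13.5
a_2 = 9*1.5^2 = 20.25
...
= [9.0, 13.5, 20.25, 30.375, 45.5625]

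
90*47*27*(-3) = -342630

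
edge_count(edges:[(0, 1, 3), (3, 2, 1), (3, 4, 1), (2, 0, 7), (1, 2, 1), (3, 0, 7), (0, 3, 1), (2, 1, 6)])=8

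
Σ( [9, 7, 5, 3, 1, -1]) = 9 + 7 + 5 + 3 + 1 + (-1)
= 24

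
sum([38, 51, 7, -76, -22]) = 38 + 51 + 7 + (-76) + (-22)
= -2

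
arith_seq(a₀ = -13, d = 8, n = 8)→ a_0 = -13 + 0*8 = -13
a_1 = -13 + 1*8 = -5
a_2 = -13 + 2*8 = 3
...
= [-13, -5, 3, 11, 19, 27, 35, 43]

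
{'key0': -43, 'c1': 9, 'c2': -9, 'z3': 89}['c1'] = 9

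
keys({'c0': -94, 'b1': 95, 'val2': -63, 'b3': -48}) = ['c0', 'b1', 'val2', 'b3']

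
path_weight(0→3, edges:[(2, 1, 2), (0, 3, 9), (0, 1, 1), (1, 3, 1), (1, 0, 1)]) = 9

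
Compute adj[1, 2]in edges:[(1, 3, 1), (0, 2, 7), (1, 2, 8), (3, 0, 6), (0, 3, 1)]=8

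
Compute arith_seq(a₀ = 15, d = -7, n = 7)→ [15, 8, 1, -6, -13, -20, -27]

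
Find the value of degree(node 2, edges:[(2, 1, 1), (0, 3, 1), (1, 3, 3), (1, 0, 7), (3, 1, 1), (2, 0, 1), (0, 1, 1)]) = incident: (2,1), (2,0)
= 2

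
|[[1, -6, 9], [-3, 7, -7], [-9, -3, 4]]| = 205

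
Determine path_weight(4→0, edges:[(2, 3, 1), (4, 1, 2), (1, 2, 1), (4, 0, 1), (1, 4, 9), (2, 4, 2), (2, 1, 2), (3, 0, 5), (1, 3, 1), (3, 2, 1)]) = w(4→0)=1
= 1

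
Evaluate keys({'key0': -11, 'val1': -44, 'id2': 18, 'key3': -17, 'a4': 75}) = ['key0', 'val1', 'id2', 'key3', 'a4']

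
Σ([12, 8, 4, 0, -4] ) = 12 + 8 + 4 + 0 + (-4)
= 20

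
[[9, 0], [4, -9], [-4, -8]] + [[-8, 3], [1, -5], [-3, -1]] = [[1, 3], [5, -14], [-7, -9]]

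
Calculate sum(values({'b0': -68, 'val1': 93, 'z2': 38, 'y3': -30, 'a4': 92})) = (-68) + 93 + 38 + (-30) + 92
= 125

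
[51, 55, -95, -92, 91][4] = 91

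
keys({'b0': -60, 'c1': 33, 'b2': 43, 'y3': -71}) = ['b0', 'c1', 'b2', 'y3']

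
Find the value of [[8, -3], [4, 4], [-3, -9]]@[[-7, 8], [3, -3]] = C[0][0] = (8)*(-7) + (-3)*(3) = -65
C[0][1] = (8)*(8) + (-3)*(-3) = 73
C[1][0] = (4)*(-7) + (4)*(3) = -16
C[1][1] = (4)*(8) + (4)*(-3) = 20
C[2][0] = (-3)*(-7) + (-9)*(3) = -6
C[2][1] = (-3)*(8) + (-9)*(-3) = 3
= [[-65, 73], [-16, 20], [-6, 3]]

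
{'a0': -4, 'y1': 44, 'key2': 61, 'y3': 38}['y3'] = 38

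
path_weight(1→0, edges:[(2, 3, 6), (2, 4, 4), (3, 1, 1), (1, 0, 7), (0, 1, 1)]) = 7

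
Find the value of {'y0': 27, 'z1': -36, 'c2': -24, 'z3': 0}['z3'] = 0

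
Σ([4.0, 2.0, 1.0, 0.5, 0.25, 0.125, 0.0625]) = 4.0 + 2.0 + 1.0 + 0.5 + 0.25 + 0.125 + 0.0625
= 7.9375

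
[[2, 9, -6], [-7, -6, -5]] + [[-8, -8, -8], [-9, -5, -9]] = [[-6, 1, -14], [-16, -11, -14]]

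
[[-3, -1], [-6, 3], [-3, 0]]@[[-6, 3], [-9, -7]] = C[0][0] = (-3)*(-6) + (-1)*(-9) = 27
C[0][1] = (-3)*(3) + (-1)*(-7) = -2
C[1][0] = (-6)*(-6) + (3)*(-9) = 9
C[1][1] = (-6)*(3) + (3)*(-7) = -39
C[2][0] = (-3)*(-6) + (0)*(-9) = 18
C[2][1] = (-3)*(3) + (0)*(-7) = -9
= [[27, -2], [9, -39], [18, -9]]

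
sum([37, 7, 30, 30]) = 104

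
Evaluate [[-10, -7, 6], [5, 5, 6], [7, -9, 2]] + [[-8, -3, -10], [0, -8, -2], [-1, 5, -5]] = [[-18, -10, -4], [5, -3, 4], [6, -4, -3]]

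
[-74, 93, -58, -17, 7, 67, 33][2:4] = [-58, -17]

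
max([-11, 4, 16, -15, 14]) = 16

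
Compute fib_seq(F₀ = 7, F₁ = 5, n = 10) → [7, 5, 12, 17, 29, 46, 75, 121, 196, 317]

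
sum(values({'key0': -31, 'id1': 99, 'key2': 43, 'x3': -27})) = 84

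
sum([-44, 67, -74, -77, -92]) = -220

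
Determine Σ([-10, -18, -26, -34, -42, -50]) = (-10) + (-18) + (-26) + (-34) + (-42) + (-50)
= -180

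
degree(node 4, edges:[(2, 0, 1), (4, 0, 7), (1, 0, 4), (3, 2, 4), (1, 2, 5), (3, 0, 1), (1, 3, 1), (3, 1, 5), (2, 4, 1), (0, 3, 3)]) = 2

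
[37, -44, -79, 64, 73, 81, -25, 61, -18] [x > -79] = [37, -44, 64, 73, 81, -25, 61, -18]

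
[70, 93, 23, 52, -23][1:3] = [93, 23]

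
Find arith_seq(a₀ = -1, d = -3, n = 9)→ a_0 = -1 + 0*-3 = -1
a_1 = -1 + 1*-3 = -4
a_2 = -1 + 2*-3 = -7
...
= [-1, -4, -7, -10, -13, -16, -19, -22, -25]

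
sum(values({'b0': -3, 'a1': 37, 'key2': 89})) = 123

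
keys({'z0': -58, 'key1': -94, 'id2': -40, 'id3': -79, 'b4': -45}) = ['z0', 'key1', 'id2', 'id3', 'b4']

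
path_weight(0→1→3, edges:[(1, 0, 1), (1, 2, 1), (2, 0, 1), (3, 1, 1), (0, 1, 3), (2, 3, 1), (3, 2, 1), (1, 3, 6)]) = w(0→1)=3 + w(1→3)=6
= 9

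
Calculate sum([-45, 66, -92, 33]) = (-45) + 66 + (-92) + 33
= -38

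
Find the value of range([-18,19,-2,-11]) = 37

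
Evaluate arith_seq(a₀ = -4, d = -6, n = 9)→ [-4, -10, -16, -22, -28, -34, -40, -46, -52]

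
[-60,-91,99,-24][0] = -60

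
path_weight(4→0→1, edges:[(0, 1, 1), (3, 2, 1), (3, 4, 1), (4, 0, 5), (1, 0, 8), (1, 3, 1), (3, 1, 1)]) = 6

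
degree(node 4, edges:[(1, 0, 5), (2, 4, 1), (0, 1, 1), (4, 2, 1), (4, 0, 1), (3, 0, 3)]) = 3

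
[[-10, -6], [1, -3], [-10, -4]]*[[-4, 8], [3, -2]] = C[0][0] = (-10)*(-4) + (-6)*(3) = 22
C[0][1] = (-10)*(8) + (-6)*(-2) = -68
C[1][0] = (1)*(-4) + (-3)*(3) = -13
C[1][1] = (1)*(8) + (-3)*(-2) = 14
C[2][0] = (-10)*(-4) + (-4)*(3) = 28
C[2][1] = (-10)*(8) + (-4)*(-2) = -72
= [[22, -68], [-13, 14], [28, -72]]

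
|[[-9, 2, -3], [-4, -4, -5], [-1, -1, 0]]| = (1)*(-9)*det([[-4, -5], [-1, 0]]) + (-1)*(2)*det([[-4, -5], [-1, 0]]) + (1)*(-3)*det([[-4, -4], [-1, -1]])
= 45 + 10 + 0
= 55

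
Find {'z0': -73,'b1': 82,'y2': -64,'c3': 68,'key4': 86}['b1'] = 82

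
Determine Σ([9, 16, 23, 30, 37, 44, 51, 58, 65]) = 9 + 16 + 23 + 30 + 37 + 44 + 51 + 58 + 65
= 333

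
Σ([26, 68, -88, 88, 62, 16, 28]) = 26 + 68 + (-88) + 88 + 62 + 16 + 28
= 200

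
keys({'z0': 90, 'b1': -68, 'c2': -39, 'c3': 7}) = ['z0', 'b1', 'c2', 'c3']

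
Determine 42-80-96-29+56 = -107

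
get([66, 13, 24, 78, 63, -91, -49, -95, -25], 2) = 24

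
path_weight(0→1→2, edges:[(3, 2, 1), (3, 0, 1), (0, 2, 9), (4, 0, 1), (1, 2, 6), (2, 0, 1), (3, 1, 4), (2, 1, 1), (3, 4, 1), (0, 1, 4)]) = 10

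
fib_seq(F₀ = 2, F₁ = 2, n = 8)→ [2, 2, 4, 6, 10, 16, 26, 42]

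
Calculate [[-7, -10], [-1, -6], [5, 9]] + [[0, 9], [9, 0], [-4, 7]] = [[-7, -1], [8, -6], [1, 16]]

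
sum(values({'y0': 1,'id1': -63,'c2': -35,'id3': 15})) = -82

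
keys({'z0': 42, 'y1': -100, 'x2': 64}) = ['z0', 'y1', 'x2']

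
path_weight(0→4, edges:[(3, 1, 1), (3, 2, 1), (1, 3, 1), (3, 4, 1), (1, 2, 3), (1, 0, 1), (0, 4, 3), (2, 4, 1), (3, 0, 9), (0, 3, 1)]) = w(0→4)=3
= 3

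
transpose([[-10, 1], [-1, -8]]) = [[-10, -1], [1, -8]]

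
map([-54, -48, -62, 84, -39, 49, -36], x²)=(-54)²=2916, (-48)²=2304, (-62)²=3844, (84)²=7056, (-39)²=1521, (49)²=2401, (-36)²=1296
= [2916, 2304, 3844, 7056, 1521, 2401, 1296]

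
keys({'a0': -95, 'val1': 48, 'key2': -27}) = ['a0', 'val1', 'key2']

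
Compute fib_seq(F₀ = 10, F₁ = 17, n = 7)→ F_2 = F_1 + F_0 = 27
F_3 = F_2 + F_1 = 44
F_4 = F_3 + F_2 = 71
...
= [10, 17, 27, 44, 71, 115, 186]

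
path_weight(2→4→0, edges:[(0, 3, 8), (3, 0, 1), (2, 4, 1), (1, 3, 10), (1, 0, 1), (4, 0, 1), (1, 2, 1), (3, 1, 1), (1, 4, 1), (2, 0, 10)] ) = 2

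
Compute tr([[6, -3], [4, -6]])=diagonal: 6 + (-6)
= 0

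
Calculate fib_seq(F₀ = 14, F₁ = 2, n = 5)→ F_2 = F_1 + F_0 = 16
F_3 = F_2 + F_1 = 18
F_4 = F_3 + F_2 = 34
= [14, 2, 16, 18, 34]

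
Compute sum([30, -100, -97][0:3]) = -167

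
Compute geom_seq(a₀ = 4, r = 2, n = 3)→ [4, 8, 16]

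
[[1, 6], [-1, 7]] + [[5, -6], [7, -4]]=[[6, 0], [6, 3]]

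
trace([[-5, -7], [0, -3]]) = diagonal: (-5) + (-3)
= -8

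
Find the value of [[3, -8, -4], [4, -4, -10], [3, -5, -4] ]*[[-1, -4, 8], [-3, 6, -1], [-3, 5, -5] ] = C[0][0] = (3)*(-1) + (-8)*(-3) + (-4)*(-3) = 33
C[0][1] = (3)*(-4) + (-8)*(6) + (-4)*(5) = -80
C[0][2] = (3)*(8) + (-8)*(-1) + (-4)*(-5) = 52
C[1][0] = (4)*(-1) + (-4)*(-3) + (-10)*(-3) = 38
C[1][1] = (4)*(-4) + (-4)*(6) + (-10)*(5) = -90
C[1][2] = (4)*(8) + (-4)*(-1) + (-10)*(-5) = 86
... (3 more cells)
= [[33, -80, 52], [38, -90, 86], [24, -62, 49]]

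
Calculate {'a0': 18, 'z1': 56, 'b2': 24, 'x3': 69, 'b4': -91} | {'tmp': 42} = {'a0': 18, 'z1': 56, 'b2': 24, 'x3': 69, 'b4': -91, 'tmp': 42}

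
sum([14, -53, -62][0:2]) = slice → [14, -53]
14 + (-53)
= -39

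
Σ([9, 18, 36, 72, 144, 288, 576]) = 1143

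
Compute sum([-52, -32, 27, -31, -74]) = (-52) + (-32) + 27 + (-31) + (-74)
= -162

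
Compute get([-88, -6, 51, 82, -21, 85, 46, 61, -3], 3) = 82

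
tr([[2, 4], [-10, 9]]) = diagonal: 2 + 9
= 11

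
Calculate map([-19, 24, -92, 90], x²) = (-19)²=361, (24)²=576, (-92)²=8464, (90)²=8100
= [361, 576, 8464, 8100]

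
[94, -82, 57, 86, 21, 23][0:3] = [94, -82, 57]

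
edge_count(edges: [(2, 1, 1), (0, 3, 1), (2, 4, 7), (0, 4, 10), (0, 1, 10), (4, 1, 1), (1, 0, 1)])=7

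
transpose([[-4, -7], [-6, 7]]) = [[-4, -6], [-7, 7]]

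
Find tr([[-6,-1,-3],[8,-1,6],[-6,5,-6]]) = -13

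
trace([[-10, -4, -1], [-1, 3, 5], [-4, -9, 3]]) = diagonal: (-10) + 3 + 3
= -4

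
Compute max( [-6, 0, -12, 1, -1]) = 1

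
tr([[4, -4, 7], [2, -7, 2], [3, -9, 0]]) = -3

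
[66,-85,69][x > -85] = [66, 69]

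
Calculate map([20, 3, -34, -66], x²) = (20)²=400, (3)²=9, (-34)²=1156, (-66)²=4356
= [400, 9, 1156, 4356]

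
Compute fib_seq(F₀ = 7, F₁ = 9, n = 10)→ F_2 = F_1 + F_0 = 16
F_3 = F_2 + F_1 = 25
F_4 = F_3 + F_2 = 41
...
= [7, 9, 16, 25, 41, 66, 107, 173, 280, 453]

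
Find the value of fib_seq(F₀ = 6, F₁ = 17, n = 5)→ [6, 17, 23, 40, 63]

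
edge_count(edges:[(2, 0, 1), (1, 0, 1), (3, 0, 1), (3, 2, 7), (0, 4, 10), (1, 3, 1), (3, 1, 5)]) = 7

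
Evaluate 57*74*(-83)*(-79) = 27657426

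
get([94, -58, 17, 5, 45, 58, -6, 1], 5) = 58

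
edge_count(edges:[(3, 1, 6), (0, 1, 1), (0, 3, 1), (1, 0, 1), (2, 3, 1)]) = 5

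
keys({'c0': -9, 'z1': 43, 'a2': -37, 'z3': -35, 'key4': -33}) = ['c0', 'z1', 'a2', 'z3', 'key4']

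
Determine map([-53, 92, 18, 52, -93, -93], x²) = [2809, 8464, 324, 2704, 8649, 8649]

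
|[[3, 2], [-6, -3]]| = 3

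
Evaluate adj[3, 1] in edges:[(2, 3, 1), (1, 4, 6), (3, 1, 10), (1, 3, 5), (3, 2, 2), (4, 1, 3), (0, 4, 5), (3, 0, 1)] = 10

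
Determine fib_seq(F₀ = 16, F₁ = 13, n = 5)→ [16, 13, 29, 42, 71]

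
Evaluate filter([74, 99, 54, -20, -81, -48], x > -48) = keep x where x > -48: 74✓, 99✓, 54✓, -20✓, -81✗, -48✗
= [74, 99, 54, -20]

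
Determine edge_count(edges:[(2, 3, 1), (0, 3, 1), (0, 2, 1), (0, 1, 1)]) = 4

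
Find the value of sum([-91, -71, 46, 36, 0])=-80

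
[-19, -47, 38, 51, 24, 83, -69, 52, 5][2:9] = [38, 51, 24, 83, -69, 52, 5]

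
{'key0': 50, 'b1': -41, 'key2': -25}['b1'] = -41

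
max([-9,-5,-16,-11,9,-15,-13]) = 9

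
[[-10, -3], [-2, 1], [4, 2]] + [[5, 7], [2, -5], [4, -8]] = [[-5, 4], [0, -4], [8, -6]]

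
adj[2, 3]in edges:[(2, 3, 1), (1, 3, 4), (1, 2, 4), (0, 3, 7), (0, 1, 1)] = 1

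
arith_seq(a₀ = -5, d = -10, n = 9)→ [-5, -15, -25, -35, -45, -55, -65, -75, -85]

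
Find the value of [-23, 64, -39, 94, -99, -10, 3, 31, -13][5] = -10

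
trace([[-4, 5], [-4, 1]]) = diagonal: (-4) + 1
= -3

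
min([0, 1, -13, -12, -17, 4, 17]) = -17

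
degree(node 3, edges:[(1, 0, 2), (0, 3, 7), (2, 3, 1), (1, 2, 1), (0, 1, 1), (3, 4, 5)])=incident: (0,3), (2,3), (3,4)
= 3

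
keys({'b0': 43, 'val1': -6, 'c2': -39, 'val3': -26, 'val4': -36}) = ['b0', 'val1', 'c2', 'val3', 'val4']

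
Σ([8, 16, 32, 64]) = 8 + 16 + 32 + 64
= 120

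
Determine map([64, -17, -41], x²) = [4096, 289, 1681]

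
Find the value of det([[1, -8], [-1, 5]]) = (1)*(5) - (-8)*(-1)
= -3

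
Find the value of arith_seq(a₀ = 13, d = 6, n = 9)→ a_0 = 13 + 0*6 = 13
a_1 = 13 + 1*6 = 19
a_2 = 13 + 2*6 = 25
...
= [13, 19, 25, 31, 37, 43, 49, 55, 61]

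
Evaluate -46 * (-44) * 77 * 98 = 15273104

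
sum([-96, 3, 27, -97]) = -163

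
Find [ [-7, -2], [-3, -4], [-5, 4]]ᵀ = [[-7, -3, -5], [-2, -4, 4]]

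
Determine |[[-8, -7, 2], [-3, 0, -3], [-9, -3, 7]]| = -246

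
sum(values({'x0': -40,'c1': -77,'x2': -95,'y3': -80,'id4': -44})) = (-40) + (-77) + (-95) + (-80) + (-44)
= -336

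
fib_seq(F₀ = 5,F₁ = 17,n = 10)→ [5, 17, 22, 39, 61, 100, 161, 261, 422, 683]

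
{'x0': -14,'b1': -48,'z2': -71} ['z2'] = -71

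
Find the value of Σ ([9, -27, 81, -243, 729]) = 549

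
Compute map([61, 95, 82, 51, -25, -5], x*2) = 61*2=122, 95*2=190, 82*2=164, 51*2=102, -25*2=-50, -5*2=-10
= [122, 190, 164, 102, -50, -10]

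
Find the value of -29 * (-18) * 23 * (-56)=-672336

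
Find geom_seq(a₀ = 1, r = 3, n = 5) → [1, 3, 9, 27, 81]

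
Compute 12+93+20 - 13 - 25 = 87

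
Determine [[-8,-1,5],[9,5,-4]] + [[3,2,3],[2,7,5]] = [[-5, 1, 8], [11, 12, 1]]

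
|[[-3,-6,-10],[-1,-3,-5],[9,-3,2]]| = 21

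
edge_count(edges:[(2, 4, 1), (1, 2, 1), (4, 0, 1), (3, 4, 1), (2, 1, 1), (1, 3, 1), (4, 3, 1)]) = 7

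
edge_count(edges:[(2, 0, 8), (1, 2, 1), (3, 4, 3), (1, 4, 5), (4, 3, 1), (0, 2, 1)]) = 6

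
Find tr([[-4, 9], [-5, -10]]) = diagonal: (-4) + (-10)
= -14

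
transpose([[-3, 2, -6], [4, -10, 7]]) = [[-3, 4], [2, -10], [-6, 7]]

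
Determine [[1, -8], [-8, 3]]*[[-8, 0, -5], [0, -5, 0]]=C[0][0] = (1)*(-8) + (-8)*(0) = -8
C[0][1] = (1)*(0) + (-8)*(-5) = 40
C[0][2] = (1)*(-5) + (-8)*(0) = -5
C[1][0] = (-8)*(-8) + (3)*(0) = 64
C[1][1] = (-8)*(0) + (3)*(-5) = -15
C[1][2] = (-8)*(-5) + (3)*(0) = 40
= [[-8, 40, -5], [64, -15, 40]]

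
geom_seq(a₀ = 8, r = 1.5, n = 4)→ a_0 = 8*1.5^0 = 8.0
a_1 = 8*1.5^1 = 12.0
a_2 = 8*1.5^2 = 18.0
...
= [8.0, 12.0, 18.0, 27.0]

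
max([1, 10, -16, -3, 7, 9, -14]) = 10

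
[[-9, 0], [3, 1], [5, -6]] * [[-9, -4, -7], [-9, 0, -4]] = C[0][0] = (-9)*(-9) + (0)*(-9) = 81
C[0][1] = (-9)*(-4) + (0)*(0) = 36
C[0][2] = (-9)*(-7) + (0)*(-4) = 63
C[1][0] = (3)*(-9) + (1)*(-9) = -36
C[1][1] = (3)*(-4) + (1)*(0) = -12
C[1][2] = (3)*(-7) + (1)*(-4) = -25
... (3 more cells)
= [[81, 36, 63], [-36, -12, -25], [9, -20, -11]]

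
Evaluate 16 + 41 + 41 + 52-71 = 79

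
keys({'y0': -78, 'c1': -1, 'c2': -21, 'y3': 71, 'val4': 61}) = ['y0', 'c1', 'c2', 'y3', 'val4']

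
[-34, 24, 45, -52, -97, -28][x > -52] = [-34, 24, 45, -28]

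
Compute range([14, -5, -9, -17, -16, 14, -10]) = 31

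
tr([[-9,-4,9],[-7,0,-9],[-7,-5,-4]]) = -13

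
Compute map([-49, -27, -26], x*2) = -49*2=-98, -27*2=-54, -26*2=-52
= [-98, -54, -52]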